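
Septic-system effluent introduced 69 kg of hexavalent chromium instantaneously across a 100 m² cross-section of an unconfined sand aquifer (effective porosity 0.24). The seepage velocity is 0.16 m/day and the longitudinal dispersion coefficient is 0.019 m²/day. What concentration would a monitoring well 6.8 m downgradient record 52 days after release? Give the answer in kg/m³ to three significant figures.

For an instantaneous plane source, C(x,t) = M/(n_e·A·√(4πDt)) · exp(−(x−vt)²/(4Dt)), with n_e·A the pore (flow) area.
Plume center vt = 0.16 × 52 = 8.32 m, so the well at 6.8 m is 1.52 m upgradient of the peak.
√(4πDt) = 3.524 m, giving peak height M/(n_e·A·√(4πDt)) = 69/(0.24 × 100 × 3.524) = 0.8158 kg/m³.
(x−vt)²/(4Dt) = (-1.52)²/(4 × 0.019 × 52) = 0.5846; exp(−0.5846) = 0.5573.
C = 0.8158 × 0.5573 = 0.455 kg/m³.

0.455 kg/m³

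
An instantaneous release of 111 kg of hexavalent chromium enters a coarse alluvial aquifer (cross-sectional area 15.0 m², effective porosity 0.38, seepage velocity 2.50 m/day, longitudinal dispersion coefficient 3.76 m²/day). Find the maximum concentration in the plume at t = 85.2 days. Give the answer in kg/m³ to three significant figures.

The peak of an instantaneous 1D plume sits at x = vt; there the Gaussian factor is 1 and C_max = M/(n_e·A·√(4πDt)), where n_e·A is the pore area the mass is dissolved in.
√(4πDt) = √(4π × 3.76 × 85.2) = 63.45 m, so C_max = 111/(0.38 × 15.0 × 63.45) = 0.307 kg/m³.

0.307 kg/m³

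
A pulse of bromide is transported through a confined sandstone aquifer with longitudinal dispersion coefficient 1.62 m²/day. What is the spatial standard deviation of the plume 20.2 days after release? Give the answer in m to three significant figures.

Dispersive spreading gives a Gaussian with σ² = 2Dt; advection only shifts the center.
σ = √(2 × 1.62 × 20.2) = 8.09 m.

8.09 m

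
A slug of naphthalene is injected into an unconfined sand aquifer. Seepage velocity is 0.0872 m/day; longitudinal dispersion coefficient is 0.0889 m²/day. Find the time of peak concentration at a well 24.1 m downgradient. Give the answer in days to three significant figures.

For the 1D instantaneous-source solution, setting ∂C/∂t = 0 at fixed x gives v²t² + 2Dt − x² = 0, so t = (√(D² + v²x²) − D)/v².
√(D² + v²x²) = √(0.0889² + 0.0872² × 24.1²) = 2.103; v² = 0.00760384.
t = (2.103 − 0.0889)/0.00760384 = 265 days (vs. the pure-advection estimate x/v = 276 d).

265 days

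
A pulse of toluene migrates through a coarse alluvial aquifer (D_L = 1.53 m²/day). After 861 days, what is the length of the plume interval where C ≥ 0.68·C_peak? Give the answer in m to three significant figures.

90.2 m

The plume is Gaussian with σ = √(2Dt) = √(2 × 1.53 × 861) = 51.33 m.
C/C_peak = exp(−Δx²/(2σ²)) = 0.68 ⇒ Δx = σ·√(−2 ln 0.68) = 51.33 × 0.8783 = 45.08 m.
Width = 2Δx = 90.2 m.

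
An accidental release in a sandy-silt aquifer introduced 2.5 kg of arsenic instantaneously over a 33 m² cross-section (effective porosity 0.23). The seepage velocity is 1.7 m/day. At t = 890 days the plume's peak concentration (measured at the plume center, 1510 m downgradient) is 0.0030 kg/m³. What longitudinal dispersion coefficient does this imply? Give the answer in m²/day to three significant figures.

At the plume center C_max = M/(n_e·A·√(4πDt)), so D = M²/(4πt·(n_e·A·C_max)²).
n_e·A·C_max = 0.23 × 33 × 0.0030 = 0.02277 kg/m.
D = 2.5²/(4π × 890 × 0.02277²) = 1.08 m²/day.

1.08 m²/day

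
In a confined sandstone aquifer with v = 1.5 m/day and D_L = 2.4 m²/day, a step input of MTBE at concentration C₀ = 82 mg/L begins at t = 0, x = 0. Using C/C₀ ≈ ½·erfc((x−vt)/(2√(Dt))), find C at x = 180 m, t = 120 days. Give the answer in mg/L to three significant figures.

For a continuous step input, C/C₀ ≈ ½·erfc((x−vt)/(2√(Dt))).
vt = 1.5 × 120 = 180 m and 2√(Dt) = 2√(2.4 × 120) = 33.94 m.
Argument (x−vt)/(2√(Dt)) = (180 − 180)/33.94 = 0; ½·erfc(0) = 0.5000.
C = 82 × 0.5000 = 41.0 mg/L.

41.0 mg/L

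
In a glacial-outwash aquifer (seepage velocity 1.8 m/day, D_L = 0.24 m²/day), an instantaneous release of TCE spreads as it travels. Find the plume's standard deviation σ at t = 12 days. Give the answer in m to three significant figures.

Dispersive spreading gives a Gaussian with σ² = 2Dt; advection only shifts the center.
σ = √(2 × 0.24 × 12) = 2.40 m.

2.40 m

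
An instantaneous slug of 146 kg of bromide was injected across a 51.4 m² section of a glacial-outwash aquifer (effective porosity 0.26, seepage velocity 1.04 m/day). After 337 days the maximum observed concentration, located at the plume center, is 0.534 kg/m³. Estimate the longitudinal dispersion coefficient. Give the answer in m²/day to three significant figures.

At the plume center C_max = M/(n_e·A·√(4πDt)), so D = M²/(4πt·(n_e·A·C_max)²).
n_e·A·C_max = 0.26 × 51.4 × 0.534 = 7.136 kg/m.
D = 146²/(4π × 337 × 7.136²) = 0.0988 m²/day.

0.0988 m²/day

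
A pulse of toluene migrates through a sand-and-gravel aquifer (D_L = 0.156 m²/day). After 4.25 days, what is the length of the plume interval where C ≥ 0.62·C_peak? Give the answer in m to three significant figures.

The plume is Gaussian with σ = √(2Dt) = √(2 × 0.156 × 4.25) = 1.152 m.
C/C_peak = exp(−Δx²/(2σ²)) = 0.62 ⇒ Δx = σ·√(−2 ln 0.62) = 1.152 × 0.9778 = 1.126 m.
Width = 2Δx = 2.25 m.

2.25 m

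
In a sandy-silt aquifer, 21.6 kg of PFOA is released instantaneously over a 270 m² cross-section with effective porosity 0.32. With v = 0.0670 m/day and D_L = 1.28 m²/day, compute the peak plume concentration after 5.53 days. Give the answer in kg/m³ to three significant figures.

0.0265 kg/m³

The peak of an instantaneous 1D plume sits at x = vt; there the Gaussian factor is 1 and C_max = M/(n_e·A·√(4πDt)), where n_e·A is the pore area the mass is dissolved in.
√(4πDt) = √(4π × 1.28 × 5.53) = 9.431 m, so C_max = 21.6/(0.32 × 270 × 9.431) = 0.0265 kg/m³.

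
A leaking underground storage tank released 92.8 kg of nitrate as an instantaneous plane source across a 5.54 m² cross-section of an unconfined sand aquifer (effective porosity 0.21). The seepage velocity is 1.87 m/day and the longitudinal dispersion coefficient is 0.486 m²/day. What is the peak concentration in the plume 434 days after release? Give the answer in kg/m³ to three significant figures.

1.55 kg/m³

The peak of an instantaneous 1D plume sits at x = vt; there the Gaussian factor is 1 and C_max = M/(n_e·A·√(4πDt)), where n_e·A is the pore area the mass is dissolved in.
√(4πDt) = √(4π × 0.486 × 434) = 51.48 m, so C_max = 92.8/(0.21 × 5.54 × 51.48) = 1.55 kg/m³.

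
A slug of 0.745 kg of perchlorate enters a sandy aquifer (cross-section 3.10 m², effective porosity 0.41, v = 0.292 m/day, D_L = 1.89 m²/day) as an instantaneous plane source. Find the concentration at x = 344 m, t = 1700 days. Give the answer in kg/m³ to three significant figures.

0.000479 kg/m³

For an instantaneous plane source, C(x,t) = M/(n_e·A·√(4πDt)) · exp(−(x−vt)²/(4Dt)), with n_e·A the pore (flow) area.
Plume center vt = 0.292 × 1700 = 496.4 m, so the well at 344 m is 152.4 m upgradient of the peak.
√(4πDt) = 200.9 m, giving peak height M/(n_e·A·√(4πDt)) = 0.745/(0.41 × 3.10 × 200.9) = 0.002918 kg/m³.
(x−vt)²/(4Dt) = (-152.4)²/(4 × 1.89 × 1700) = 1.807; exp(−1.807) = 0.1641.
C = 0.002918 × 0.1641 = 0.000479 kg/m³.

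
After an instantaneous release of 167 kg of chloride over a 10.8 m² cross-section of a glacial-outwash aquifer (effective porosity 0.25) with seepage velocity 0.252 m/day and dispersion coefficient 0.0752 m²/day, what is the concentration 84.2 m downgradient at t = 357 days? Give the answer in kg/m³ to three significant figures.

For an instantaneous plane source, C(x,t) = M/(n_e·A·√(4πDt)) · exp(−(x−vt)²/(4Dt)), with n_e·A the pore (flow) area.
Plume center vt = 0.252 × 357 = 89.964 m, so the well at 84.2 m is 5.764 m upgradient of the peak.
√(4πDt) = 18.37 m, giving peak height M/(n_e·A·√(4πDt)) = 167/(0.25 × 10.8 × 18.37) = 3.367 kg/m³.
(x−vt)²/(4Dt) = (-5.764)²/(4 × 0.0752 × 357) = 0.3094; exp(−0.3094) = 0.7339.
C = 3.367 × 0.7339 = 2.47 kg/m³.

2.47 kg/m³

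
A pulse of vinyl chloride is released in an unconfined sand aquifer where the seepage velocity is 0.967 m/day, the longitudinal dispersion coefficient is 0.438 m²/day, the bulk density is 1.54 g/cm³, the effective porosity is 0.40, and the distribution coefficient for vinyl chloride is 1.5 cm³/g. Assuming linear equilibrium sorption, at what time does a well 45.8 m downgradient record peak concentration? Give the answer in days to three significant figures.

Retardation factor R = 1 + ρ_b·K_d/n = 1 + 1.54 × 1.5/0.40 = 6.775.
Sorption retards both mechanisms: v_R = v/R = 0.1427 m/day, D_R = D/R = 0.06465 m²/day.
Peak time from v_R²t² + 2D_R t − x² = 0: t = (√(D_R² + v_R²x²) − D_R)/v_R².
√(D_R² + v_R²x²) = √(0.06465² + 0.1427² × 45.8²) = 6.536; v_R² = 0.02036.
t = (6.536 − 0.06465)/0.02036 = 318 days.

318 days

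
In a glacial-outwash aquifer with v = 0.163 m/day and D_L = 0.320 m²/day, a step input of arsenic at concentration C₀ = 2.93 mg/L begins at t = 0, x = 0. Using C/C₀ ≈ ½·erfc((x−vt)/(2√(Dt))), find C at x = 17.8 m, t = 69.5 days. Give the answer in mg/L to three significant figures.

For a continuous step input, C/C₀ ≈ ½·erfc((x−vt)/(2√(Dt))).
vt = 0.163 × 69.5 = 11.3285 m and 2√(Dt) = 2√(0.320 × 69.5) = 9.432 m.
Argument (x−vt)/(2√(Dt)) = (17.8 − 11.3285)/9.432 = 0.6861; ½·erfc(0.6861) = 0.1660.
C = 2.93 × 0.1660 = 0.486 mg/L.

0.486 mg/L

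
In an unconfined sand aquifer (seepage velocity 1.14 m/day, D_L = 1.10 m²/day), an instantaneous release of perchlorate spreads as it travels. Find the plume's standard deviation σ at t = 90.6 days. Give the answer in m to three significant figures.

14.1 m

Dispersive spreading gives a Gaussian with σ² = 2Dt; advection only shifts the center.
σ = √(2 × 1.10 × 90.6) = 14.1 m.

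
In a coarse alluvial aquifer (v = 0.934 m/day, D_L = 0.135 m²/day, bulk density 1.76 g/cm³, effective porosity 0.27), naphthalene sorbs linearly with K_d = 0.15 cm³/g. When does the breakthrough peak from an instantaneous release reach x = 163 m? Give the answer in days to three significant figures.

Retardation factor R = 1 + ρ_b·K_d/n = 1 + 1.76 × 0.15/0.27 = 1.978.
Sorption retards both mechanisms: v_R = v/R = 0.4722 m/day, D_R = D/R = 0.06825 m²/day.
Peak time from v_R²t² + 2D_R t − x² = 0: t = (√(D_R² + v_R²x²) − D_R)/v_R².
√(D_R² + v_R²x²) = √(0.06825² + 0.4722² × 163²) = 76.97; v_R² = 0.2230.
t = (76.97 − 0.06825)/0.2230 = 345 days.

345 days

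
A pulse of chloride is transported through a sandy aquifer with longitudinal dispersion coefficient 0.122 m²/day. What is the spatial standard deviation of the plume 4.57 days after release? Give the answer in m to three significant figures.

1.06 m

Dispersive spreading gives a Gaussian with σ² = 2Dt; advection only shifts the center.
σ = √(2 × 0.122 × 4.57) = 1.06 m.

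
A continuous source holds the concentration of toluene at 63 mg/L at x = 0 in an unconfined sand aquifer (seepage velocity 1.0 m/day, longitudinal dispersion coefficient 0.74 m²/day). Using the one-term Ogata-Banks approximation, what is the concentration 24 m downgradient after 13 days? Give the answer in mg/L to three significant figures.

For a continuous step input, C/C₀ ≈ ½·erfc((x−vt)/(2√(Dt))).
vt = 1.0 × 13 = 13 m and 2√(Dt) = 2√(0.74 × 13) = 6.203 m.
Argument (x−vt)/(2√(Dt)) = (24 − 13)/6.203 = 1.773; ½·erfc(1.773) = 0.006081.
C = 63 × 0.006081 = 0.383 mg/L.

0.383 mg/L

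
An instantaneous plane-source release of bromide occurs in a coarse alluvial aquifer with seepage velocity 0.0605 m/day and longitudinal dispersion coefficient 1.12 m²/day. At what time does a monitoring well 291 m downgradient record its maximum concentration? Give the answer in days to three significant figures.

4510 days

For the 1D instantaneous-source solution, setting ∂C/∂t = 0 at fixed x gives v²t² + 2Dt − x² = 0, so t = (√(D² + v²x²) − D)/v².
√(D² + v²x²) = √(1.12² + 0.0605² × 291²) = 17.64; v² = 0.00366025.
t = (17.64 − 1.12)/0.00366025 = 4510 days (vs. the pure-advection estimate x/v = 4810 d).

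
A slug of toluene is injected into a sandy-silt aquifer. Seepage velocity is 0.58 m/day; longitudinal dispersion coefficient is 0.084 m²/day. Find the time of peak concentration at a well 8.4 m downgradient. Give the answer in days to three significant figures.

14.2 days

For the 1D instantaneous-source solution, setting ∂C/∂t = 0 at fixed x gives v²t² + 2Dt − x² = 0, so t = (√(D² + v²x²) − D)/v².
√(D² + v²x²) = √(0.084² + 0.58² × 8.4²) = 4.873; v² = 0.3364.
t = (4.873 − 0.084)/0.3364 = 14.2 days (vs. the pure-advection estimate x/v = 14.5 d).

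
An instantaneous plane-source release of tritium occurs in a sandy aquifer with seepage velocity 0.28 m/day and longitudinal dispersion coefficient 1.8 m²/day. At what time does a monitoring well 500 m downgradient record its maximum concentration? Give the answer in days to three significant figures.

1760 days

For the 1D instantaneous-source solution, setting ∂C/∂t = 0 at fixed x gives v²t² + 2Dt − x² = 0, so t = (√(D² + v²x²) − D)/v².
√(D² + v²x²) = √(1.8² + 0.28² × 500²) = 140.0; v² = 0.0784.
t = (140.0 − 1.8)/0.0784 = 1760 days (vs. the pure-advection estimate x/v = 1790 d).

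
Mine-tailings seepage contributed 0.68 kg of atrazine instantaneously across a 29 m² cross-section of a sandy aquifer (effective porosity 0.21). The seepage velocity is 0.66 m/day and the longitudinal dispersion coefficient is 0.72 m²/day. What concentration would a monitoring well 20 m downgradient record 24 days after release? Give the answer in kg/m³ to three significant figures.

0.00590 kg/m³

For an instantaneous plane source, C(x,t) = M/(n_e·A·√(4πDt)) · exp(−(x−vt)²/(4Dt)), with n_e·A the pore (flow) area.
Plume center vt = 0.66 × 24 = 15.84 m, so the well at 20 m is 4.16 m downgradient of the peak.
√(4πDt) = 14.74 m, giving peak height M/(n_e·A·√(4πDt)) = 0.68/(0.21 × 29 × 14.74) = 0.007575 kg/m³.
(x−vt)²/(4Dt) = (4.16)²/(4 × 0.72 × 24) = 0.2504; exp(−0.2504) = 0.7785.
C = 0.007575 × 0.7785 = 0.00590 kg/m³.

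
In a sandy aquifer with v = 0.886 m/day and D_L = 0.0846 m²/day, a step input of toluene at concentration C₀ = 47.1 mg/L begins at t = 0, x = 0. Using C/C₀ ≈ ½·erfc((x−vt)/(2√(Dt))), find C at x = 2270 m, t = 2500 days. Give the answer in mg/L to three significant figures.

For a continuous step input, C/C₀ ≈ ½·erfc((x−vt)/(2√(Dt))).
vt = 0.886 × 2500 = 2215 m and 2√(Dt) = 2√(0.0846 × 2500) = 29.09 m.
Argument (x−vt)/(2√(Dt)) = (2270 − 2215)/29.09 = 1.891; ½·erfc(1.891) = 0.003745.
C = 47.1 × 0.003745 = 0.176 mg/L.

0.176 mg/L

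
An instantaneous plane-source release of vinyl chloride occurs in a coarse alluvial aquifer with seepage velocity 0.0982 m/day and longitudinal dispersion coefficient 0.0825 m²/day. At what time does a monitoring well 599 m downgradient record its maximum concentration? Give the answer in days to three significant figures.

6090 days

For the 1D instantaneous-source solution, setting ∂C/∂t = 0 at fixed x gives v²t² + 2Dt − x² = 0, so t = (√(D² + v²x²) − D)/v².
√(D² + v²x²) = √(0.0825² + 0.0982² × 599²) = 58.82; v² = 0.00964324.
t = (58.82 − 0.0825)/0.00964324 = 6090 days (vs. the pure-advection estimate x/v = 6100 d).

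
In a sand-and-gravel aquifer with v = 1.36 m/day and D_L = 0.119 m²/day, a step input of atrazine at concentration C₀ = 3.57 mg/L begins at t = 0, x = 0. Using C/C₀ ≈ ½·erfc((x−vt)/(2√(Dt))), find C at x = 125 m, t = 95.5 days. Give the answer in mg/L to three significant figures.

For a continuous step input, C/C₀ ≈ ½·erfc((x−vt)/(2√(Dt))).
vt = 1.36 × 95.5 = 129.88 m and 2√(Dt) = 2√(0.119 × 95.5) = 6.742 m.
Argument (x−vt)/(2√(Dt)) = (125 − 129.88)/6.742 = -0.7238; ½·erfc(-0.7238) = 0.8470.
C = 3.57 × 0.8470 = 3.02 mg/L.

3.02 mg/L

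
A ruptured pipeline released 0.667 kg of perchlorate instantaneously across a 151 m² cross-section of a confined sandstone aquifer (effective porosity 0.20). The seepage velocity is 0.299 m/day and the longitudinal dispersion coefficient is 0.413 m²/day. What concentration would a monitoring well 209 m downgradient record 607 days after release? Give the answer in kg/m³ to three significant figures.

0.000185 kg/m³

For an instantaneous plane source, C(x,t) = M/(n_e·A·√(4πDt)) · exp(−(x−vt)²/(4Dt)), with n_e·A the pore (flow) area.
Plume center vt = 0.299 × 607 = 181.493 m, so the well at 209 m is 27.507 m downgradient of the peak.
√(4πDt) = 56.13 m, giving peak height M/(n_e·A·√(4πDt)) = 0.667/(0.20 × 151 × 56.13) = 0.0003935 kg/m³.
(x−vt)²/(4Dt) = (27.507)²/(4 × 0.413 × 607) = 0.7545; exp(−0.7545) = 0.4702.
C = 0.0003935 × 0.4702 = 0.000185 kg/m³.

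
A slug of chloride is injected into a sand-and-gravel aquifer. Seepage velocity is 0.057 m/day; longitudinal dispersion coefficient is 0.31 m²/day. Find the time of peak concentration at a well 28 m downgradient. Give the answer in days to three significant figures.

405 days

For the 1D instantaneous-source solution, setting ∂C/∂t = 0 at fixed x gives v²t² + 2Dt − x² = 0, so t = (√(D² + v²x²) − D)/v².
√(D² + v²x²) = √(0.31² + 0.057² × 28²) = 1.626; v² = 0.003249.
t = (1.626 − 0.31)/0.003249 = 405 days (vs. the pure-advection estimate x/v = 491 d).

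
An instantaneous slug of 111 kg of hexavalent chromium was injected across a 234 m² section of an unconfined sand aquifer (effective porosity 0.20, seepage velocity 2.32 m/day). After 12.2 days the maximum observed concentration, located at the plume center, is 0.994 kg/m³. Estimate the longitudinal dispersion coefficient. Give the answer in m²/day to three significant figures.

0.0371 m²/day

At the plume center C_max = M/(n_e·A·√(4πDt)), so D = M²/(4πt·(n_e·A·C_max)²).
n_e·A·C_max = 0.20 × 234 × 0.994 = 46.52 kg/m.
D = 111²/(4π × 12.2 × 46.52²) = 0.0371 m²/day.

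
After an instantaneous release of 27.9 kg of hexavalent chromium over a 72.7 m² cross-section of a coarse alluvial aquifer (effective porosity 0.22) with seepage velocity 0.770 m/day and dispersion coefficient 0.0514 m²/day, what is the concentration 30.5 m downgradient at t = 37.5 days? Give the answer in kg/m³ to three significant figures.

0.252 kg/m³

For an instantaneous plane source, C(x,t) = M/(n_e·A·√(4πDt)) · exp(−(x−vt)²/(4Dt)), with n_e·A the pore (flow) area.
Plume center vt = 0.770 × 37.5 = 28.875 m, so the well at 30.5 m is 1.625 m downgradient of the peak.
√(4πDt) = 4.922 m, giving peak height M/(n_e·A·√(4πDt)) = 27.9/(0.22 × 72.7 × 4.922) = 0.3544 kg/m³.
(x−vt)²/(4Dt) = (1.625)²/(4 × 0.0514 × 37.5) = 0.3425; exp(−0.3425) = 0.7100.
C = 0.3544 × 0.7100 = 0.252 kg/m³.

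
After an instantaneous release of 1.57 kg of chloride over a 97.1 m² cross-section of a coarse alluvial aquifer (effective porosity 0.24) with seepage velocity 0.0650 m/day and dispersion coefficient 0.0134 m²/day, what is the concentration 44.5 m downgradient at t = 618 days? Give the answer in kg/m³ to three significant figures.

0.00375 kg/m³

For an instantaneous plane source, C(x,t) = M/(n_e·A·√(4πDt)) · exp(−(x−vt)²/(4Dt)), with n_e·A the pore (flow) area.
Plume center vt = 0.0650 × 618 = 40.17 m, so the well at 44.5 m is 4.33 m downgradient of the peak.
√(4πDt) = 10.20 m, giving peak height M/(n_e·A·√(4πDt)) = 1.57/(0.24 × 97.1 × 10.20) = 0.006605 kg/m³.
(x−vt)²/(4Dt) = (4.33)²/(4 × 0.0134 × 618) = 0.5660; exp(−0.5660) = 0.5678.
C = 0.006605 × 0.5678 = 0.00375 kg/m³.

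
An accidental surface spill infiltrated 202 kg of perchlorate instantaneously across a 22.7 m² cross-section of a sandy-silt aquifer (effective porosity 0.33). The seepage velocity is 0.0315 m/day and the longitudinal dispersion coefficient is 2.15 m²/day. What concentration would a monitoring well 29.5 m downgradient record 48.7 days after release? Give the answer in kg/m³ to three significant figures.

For an instantaneous plane source, C(x,t) = M/(n_e·A·√(4πDt)) · exp(−(x−vt)²/(4Dt)), with n_e·A the pore (flow) area.
Plume center vt = 0.0315 × 48.7 = 1.53405 m, so the well at 29.5 m is 27.96595 m downgradient of the peak.
√(4πDt) = 36.27 m, giving peak height M/(n_e·A·√(4πDt)) = 202/(0.33 × 22.7 × 36.27) = 0.7435 kg/m³.
(x−vt)²/(4Dt) = (27.96595)²/(4 × 2.15 × 48.7) = 1.867; exp(−1.867) = 0.1546.
C = 0.7435 × 0.1546 = 0.115 kg/m³.

0.115 kg/m³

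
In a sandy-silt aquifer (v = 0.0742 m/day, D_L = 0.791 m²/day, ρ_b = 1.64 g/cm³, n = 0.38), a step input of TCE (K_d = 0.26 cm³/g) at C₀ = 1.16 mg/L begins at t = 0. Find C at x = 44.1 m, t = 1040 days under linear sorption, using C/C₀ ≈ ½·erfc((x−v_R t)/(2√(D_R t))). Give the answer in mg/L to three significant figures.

Retardation factor R = 1 + ρ_b·K_d/n = 1 + 1.64 × 0.26/0.38 = 2.122.
Sorption retards both mechanisms: v_R = v/R = 0.03497 m/day, D_R = D/R = 0.3728 m²/day.
v_R·t = 0.03497 × 1040 = 36.3688 m; 2√(D_R t) = 39.38 m; argument = (44.1 − 36.3688)/39.38 = 0.1963.
C = C₀ × ½·erfc(0.1963) = 1.16 × 0.3907 = 0.453 mg/L.

0.453 mg/L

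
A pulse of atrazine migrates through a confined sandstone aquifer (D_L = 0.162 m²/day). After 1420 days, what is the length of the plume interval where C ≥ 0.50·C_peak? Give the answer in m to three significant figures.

50.5 m

The plume is Gaussian with σ = √(2Dt) = √(2 × 0.162 × 1420) = 21.45 m.
C/C_peak = exp(−Δx²/(2σ²)) = 0.50 ⇒ Δx = σ·√(−2 ln 0.50) = 21.45 × 1.177 = 25.25 m.
Width = 2Δx = 50.5 m.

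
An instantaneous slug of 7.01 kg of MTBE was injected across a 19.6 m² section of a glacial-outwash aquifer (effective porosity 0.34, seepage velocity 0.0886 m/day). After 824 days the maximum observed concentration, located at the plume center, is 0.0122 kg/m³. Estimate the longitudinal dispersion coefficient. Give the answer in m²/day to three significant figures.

0.718 m²/day

At the plume center C_max = M/(n_e·A·√(4πDt)), so D = M²/(4πt·(n_e·A·C_max)²).
n_e·A·C_max = 0.34 × 19.6 × 0.0122 = 0.08130 kg/m.
D = 7.01²/(4π × 824 × 0.08130²) = 0.718 m²/day.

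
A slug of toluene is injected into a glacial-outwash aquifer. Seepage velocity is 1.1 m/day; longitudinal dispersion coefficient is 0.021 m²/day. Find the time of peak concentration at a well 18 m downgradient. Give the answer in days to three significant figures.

16.3 days

For the 1D instantaneous-source solution, setting ∂C/∂t = 0 at fixed x gives v²t² + 2Dt − x² = 0, so t = (√(D² + v²x²) − D)/v².
√(D² + v²x²) = √(0.021² + 1.1² × 18²) = 19.80; v² = 1.21.
t = (19.80 − 0.021)/1.21 = 16.3 days (vs. the pure-advection estimate x/v = 16.4 d).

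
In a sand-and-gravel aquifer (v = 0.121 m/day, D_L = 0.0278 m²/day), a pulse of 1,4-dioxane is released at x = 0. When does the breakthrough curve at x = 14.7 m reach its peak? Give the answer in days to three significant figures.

For the 1D instantaneous-source solution, setting ∂C/∂t = 0 at fixed x gives v²t² + 2Dt − x² = 0, so t = (√(D² + v²x²) − D)/v².
√(D² + v²x²) = √(0.0278² + 0.121² × 14.7²) = 1.779; v² = 0.014641.
t = (1.779 − 0.0278)/0.014641 = 120 days (vs. the pure-advection estimate x/v = 121 d).

120 days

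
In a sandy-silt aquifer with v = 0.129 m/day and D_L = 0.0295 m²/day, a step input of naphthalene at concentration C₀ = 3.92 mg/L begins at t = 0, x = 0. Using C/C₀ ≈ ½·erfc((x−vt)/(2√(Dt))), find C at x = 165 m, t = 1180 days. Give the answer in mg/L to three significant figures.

0.246 mg/L

For a continuous step input, C/C₀ ≈ ½·erfc((x−vt)/(2√(Dt))).
vt = 0.129 × 1180 = 152.22 m and 2√(Dt) = 2√(0.0295 × 1180) = 11.80 m.
Argument (x−vt)/(2√(Dt)) = (165 − 152.22)/11.80 = 1.083; ½·erfc(1.083) = 0.06281.
C = 3.92 × 0.06281 = 0.246 mg/L.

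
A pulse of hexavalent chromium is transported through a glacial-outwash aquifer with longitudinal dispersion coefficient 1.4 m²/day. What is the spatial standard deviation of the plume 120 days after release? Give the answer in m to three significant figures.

18.3 m

Dispersive spreading gives a Gaussian with σ² = 2Dt; advection only shifts the center.
σ = √(2 × 1.4 × 120) = 18.3 m.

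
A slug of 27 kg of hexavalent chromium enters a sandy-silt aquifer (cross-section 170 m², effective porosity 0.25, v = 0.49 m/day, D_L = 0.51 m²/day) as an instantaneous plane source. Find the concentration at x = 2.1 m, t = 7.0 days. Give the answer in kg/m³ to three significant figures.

For an instantaneous plane source, C(x,t) = M/(n_e·A·√(4πDt)) · exp(−(x−vt)²/(4Dt)), with n_e·A the pore (flow) area.
Plume center vt = 0.49 × 7.0 = 3.43 m, so the well at 2.1 m is 1.33 m upgradient of the peak.
√(4πDt) = 6.698 m, giving peak height M/(n_e·A·√(4πDt)) = 27/(0.25 × 170 × 6.698) = 0.09485 kg/m³.
(x−vt)²/(4Dt) = (-1.33)²/(4 × 0.51 × 7.0) = 0.1239; exp(−0.1239) = 0.8835.
C = 0.09485 × 0.8835 = 0.0838 kg/m³.

0.0838 kg/m³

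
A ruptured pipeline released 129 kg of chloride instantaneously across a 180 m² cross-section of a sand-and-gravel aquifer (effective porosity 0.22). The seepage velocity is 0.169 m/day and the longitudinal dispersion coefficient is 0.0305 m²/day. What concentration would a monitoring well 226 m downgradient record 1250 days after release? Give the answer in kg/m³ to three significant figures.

0.0357 kg/m³

For an instantaneous plane source, C(x,t) = M/(n_e·A·√(4πDt)) · exp(−(x−vt)²/(4Dt)), with n_e·A the pore (flow) area.
Plume center vt = 0.169 × 1250 = 211.25 m, so the well at 226 m is 14.75 m downgradient of the peak.
√(4πDt) = 21.89 m, giving peak height M/(n_e·A·√(4πDt)) = 129/(0.22 × 180 × 21.89) = 0.1488 kg/m³.
(x−vt)²/(4Dt) = (14.75)²/(4 × 0.0305 × 1250) = 1.427; exp(−1.427) = 0.2400.
C = 0.1488 × 0.2400 = 0.0357 kg/m³.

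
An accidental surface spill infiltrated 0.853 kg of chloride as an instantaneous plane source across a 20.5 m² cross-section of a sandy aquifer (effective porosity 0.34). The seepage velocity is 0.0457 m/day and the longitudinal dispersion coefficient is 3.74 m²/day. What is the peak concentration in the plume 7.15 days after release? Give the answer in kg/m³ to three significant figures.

0.00668 kg/m³

The peak of an instantaneous 1D plume sits at x = vt; there the Gaussian factor is 1 and C_max = M/(n_e·A·√(4πDt)), where n_e·A is the pore area the mass is dissolved in.
√(4πDt) = √(4π × 3.74 × 7.15) = 18.33 m, so C_max = 0.853/(0.34 × 20.5 × 18.33) = 0.00668 kg/m³.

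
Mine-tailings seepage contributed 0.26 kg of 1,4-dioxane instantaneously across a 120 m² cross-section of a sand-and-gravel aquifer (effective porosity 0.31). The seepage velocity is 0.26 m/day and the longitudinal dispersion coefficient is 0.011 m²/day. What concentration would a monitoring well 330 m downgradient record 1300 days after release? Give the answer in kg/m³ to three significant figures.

For an instantaneous plane source, C(x,t) = M/(n_e·A·√(4πDt)) · exp(−(x−vt)²/(4Dt)), with n_e·A the pore (flow) area.
Plume center vt = 0.26 × 1300 = 338 m, so the well at 330 m is 8 m upgradient of the peak.
√(4πDt) = 13.41 m, giving peak height M/(n_e·A·√(4πDt)) = 0.26/(0.31 × 120 × 13.41) = 0.0005212 kg/m³.
(x−vt)²/(4Dt) = (-8)²/(4 × 0.011 × 1300) = 1.119; exp(−1.119) = 0.3266.
C = 0.0005212 × 0.3266 = 0.000170 kg/m³.

0.000170 kg/m³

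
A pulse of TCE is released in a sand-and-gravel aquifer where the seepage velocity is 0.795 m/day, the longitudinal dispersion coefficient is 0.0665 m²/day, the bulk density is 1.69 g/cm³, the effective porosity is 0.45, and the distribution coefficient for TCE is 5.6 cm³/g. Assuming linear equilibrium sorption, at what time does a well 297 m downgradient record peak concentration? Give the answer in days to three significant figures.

Retardation factor R = 1 + ρ_b·K_d/n = 1 + 1.69 × 5.6/0.45 = 22.03.
Sorption retards both mechanisms: v_R = v/R = 0.03609 m/day, D_R = D/R = 0.003019 m²/day.
Peak time from v_R²t² + 2D_R t − x² = 0: t = (√(D_R² + v_R²x²) − D_R)/v_R².
√(D_R² + v_R²x²) = √(0.003019² + 0.03609² × 297²) = 10.72; v_R² = 0.001302.
t = (10.72 − 0.003019)/0.001302 = 8230 days.

8230 days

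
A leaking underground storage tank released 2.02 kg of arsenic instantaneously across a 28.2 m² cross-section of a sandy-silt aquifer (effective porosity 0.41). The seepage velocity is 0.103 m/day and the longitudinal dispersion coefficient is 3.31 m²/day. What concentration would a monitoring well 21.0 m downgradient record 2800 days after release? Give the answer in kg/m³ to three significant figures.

For an instantaneous plane source, C(x,t) = M/(n_e·A·√(4πDt)) · exp(−(x−vt)²/(4Dt)), with n_e·A the pore (flow) area.
Plume center vt = 0.103 × 2800 = 288.4 m, so the well at 21.0 m is 267.4 m upgradient of the peak.
√(4πDt) = 341.3 m, giving peak height M/(n_e·A·√(4πDt)) = 2.02/(0.41 × 28.2 × 341.3) = 0.0005119 kg/m³.
(x−vt)²/(4Dt) = (-267.4)²/(4 × 3.31 × 2800) = 1.929; exp(−1.929) = 0.1453.
C = 0.0005119 × 0.1453 = 7.44e-05 kg/m³.

7.44e-05 kg/m³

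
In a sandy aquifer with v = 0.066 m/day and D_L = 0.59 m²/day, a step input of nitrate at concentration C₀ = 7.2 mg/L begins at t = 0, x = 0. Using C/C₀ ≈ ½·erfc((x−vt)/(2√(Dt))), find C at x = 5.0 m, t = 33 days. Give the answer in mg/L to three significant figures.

For a continuous step input, C/C₀ ≈ ½·erfc((x−vt)/(2√(Dt))).
vt = 0.066 × 33 = 2.178 m and 2√(Dt) = 2√(0.59 × 33) = 8.825 m.
Argument (x−vt)/(2√(Dt)) = (5.0 − 2.178)/8.825 = 0.3198; ½·erfc(0.3198) = 0.3255.
C = 7.2 × 0.3255 = 2.34 mg/L.

2.34 mg/L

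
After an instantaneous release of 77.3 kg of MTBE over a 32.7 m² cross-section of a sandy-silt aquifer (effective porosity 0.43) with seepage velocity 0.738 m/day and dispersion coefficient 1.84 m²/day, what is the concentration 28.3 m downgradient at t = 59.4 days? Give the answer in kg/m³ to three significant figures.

For an instantaneous plane source, C(x,t) = M/(n_e·A·√(4πDt)) · exp(−(x−vt)²/(4Dt)), with n_e·A the pore (flow) area.
Plume center vt = 0.738 × 59.4 = 43.8372 m, so the well at 28.3 m is 15.5372 m upgradient of the peak.
√(4πDt) = 37.06 m, giving peak height M/(n_e·A·√(4πDt)) = 77.3/(0.43 × 32.7 × 37.06) = 0.1483 kg/m³.
(x−vt)²/(4Dt) = (-15.5372)²/(4 × 1.84 × 59.4) = 0.5522; exp(−0.5522) = 0.5757.
C = 0.1483 × 0.5757 = 0.0854 kg/m³.

0.0854 kg/m³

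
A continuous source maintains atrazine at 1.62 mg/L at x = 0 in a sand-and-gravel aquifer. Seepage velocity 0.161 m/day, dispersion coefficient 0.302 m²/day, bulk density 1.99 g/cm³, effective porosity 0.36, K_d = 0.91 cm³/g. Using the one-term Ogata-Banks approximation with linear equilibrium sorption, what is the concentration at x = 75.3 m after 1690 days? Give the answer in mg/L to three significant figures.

Retardation factor R = 1 + ρ_b·K_d/n = 1 + 1.99 × 0.91/0.36 = 6.030.
Sorption retards both mechanisms: v_R = v/R = 0.02670 m/day, D_R = D/R = 0.05008 m²/day.
v_R·t = 0.02670 × 1690 = 45.123 m; 2√(D_R t) = 18.40 m; argument = (75.3 − 45.123)/18.40 = 1.640.
C = C₀ × ½·erfc(1.640) = 1.62 × 0.01019 = 0.0165 mg/L.

0.0165 mg/L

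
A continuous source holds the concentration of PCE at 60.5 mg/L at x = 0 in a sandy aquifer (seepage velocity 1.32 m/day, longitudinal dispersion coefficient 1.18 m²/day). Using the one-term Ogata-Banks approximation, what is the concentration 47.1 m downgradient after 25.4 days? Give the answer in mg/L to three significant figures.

For a continuous step input, C/C₀ ≈ ½·erfc((x−vt)/(2√(Dt))).
vt = 1.32 × 25.4 = 33.528 m and 2√(Dt) = 2√(1.18 × 25.4) = 10.95 m.
Argument (x−vt)/(2√(Dt)) = (47.1 − 33.528)/10.95 = 1.239; ½·erfc(1.239) = 0.03987.
C = 60.5 × 0.03987 = 2.41 mg/L.

2.41 mg/L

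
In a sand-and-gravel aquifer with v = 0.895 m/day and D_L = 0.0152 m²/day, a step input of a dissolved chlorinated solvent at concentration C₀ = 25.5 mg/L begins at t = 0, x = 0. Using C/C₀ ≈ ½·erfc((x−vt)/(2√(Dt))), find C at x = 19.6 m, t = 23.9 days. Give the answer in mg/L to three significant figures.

25.0 mg/L

For a continuous step input, C/C₀ ≈ ½·erfc((x−vt)/(2√(Dt))).
vt = 0.895 × 23.9 = 21.3905 m and 2√(Dt) = 2√(0.0152 × 23.9) = 1.205 m.
Argument (x−vt)/(2√(Dt)) = (19.6 − 21.3905)/1.205 = -1.486; ½·erfc(-1.486) = 0.9822.
C = 25.5 × 0.9822 = 25.0 mg/L.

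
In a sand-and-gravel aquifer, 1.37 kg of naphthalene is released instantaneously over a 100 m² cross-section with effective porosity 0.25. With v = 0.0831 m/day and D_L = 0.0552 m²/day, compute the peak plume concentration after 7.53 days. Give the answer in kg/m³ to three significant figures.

0.0240 kg/m³

The peak of an instantaneous 1D plume sits at x = vt; there the Gaussian factor is 1 and C_max = M/(n_e·A·√(4πDt)), where n_e·A is the pore area the mass is dissolved in.
√(4πDt) = √(4π × 0.0552 × 7.53) = 2.285 m, so C_max = 1.37/(0.25 × 100 × 2.285) = 0.0240 kg/m³.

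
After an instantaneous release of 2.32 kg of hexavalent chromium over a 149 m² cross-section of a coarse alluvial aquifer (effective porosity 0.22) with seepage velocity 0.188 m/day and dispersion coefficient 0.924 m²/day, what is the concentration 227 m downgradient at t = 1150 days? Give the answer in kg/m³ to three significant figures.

For an instantaneous plane source, C(x,t) = M/(n_e·A·√(4πDt)) · exp(−(x−vt)²/(4Dt)), with n_e·A the pore (flow) area.
Plume center vt = 0.188 × 1150 = 216.2 m, so the well at 227 m is 10.8 m downgradient of the peak.
√(4πDt) = 115.6 m, giving peak height M/(n_e·A·√(4πDt)) = 2.32/(0.22 × 149 × 115.6) = 0.0006122 kg/m³.
(x−vt)²/(4Dt) = (10.8)²/(4 × 0.924 × 1150) = 0.02744; exp(−0.02744) = 0.9729.
C = 0.0006122 × 0.9729 = 0.000596 kg/m³.

0.000596 kg/m³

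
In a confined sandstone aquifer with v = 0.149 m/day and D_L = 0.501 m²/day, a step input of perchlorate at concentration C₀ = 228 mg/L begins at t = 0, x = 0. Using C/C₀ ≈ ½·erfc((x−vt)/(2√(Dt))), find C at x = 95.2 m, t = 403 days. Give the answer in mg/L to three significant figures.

9.15 mg/L

For a continuous step input, C/C₀ ≈ ½·erfc((x−vt)/(2√(Dt))).
vt = 0.149 × 403 = 60.047 m and 2√(Dt) = 2√(0.501 × 403) = 28.42 m.
Argument (x−vt)/(2√(Dt)) = (95.2 − 60.047)/28.42 = 1.237; ½·erfc(1.237) = 0.04011.
C = 228 × 0.04011 = 9.15 mg/L.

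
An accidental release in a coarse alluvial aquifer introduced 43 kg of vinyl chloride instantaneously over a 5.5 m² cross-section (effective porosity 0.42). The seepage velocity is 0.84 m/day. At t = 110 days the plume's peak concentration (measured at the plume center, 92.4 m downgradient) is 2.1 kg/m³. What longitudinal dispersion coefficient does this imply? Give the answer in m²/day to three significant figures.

At the plume center C_max = M/(n_e·A·√(4πDt)), so D = M²/(4πt·(n_e·A·C_max)²).
n_e·A·C_max = 0.42 × 5.5 × 2.1 = 4.851 kg/m.
D = 43²/(4π × 110 × 4.851²) = 0.0568 m²/day.

0.0568 m²/day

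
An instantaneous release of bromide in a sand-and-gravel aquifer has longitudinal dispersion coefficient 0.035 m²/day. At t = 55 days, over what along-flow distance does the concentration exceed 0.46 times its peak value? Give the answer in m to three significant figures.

4.89 m

The plume is Gaussian with σ = √(2Dt) = √(2 × 0.035 × 55) = 1.962 m.
C/C_peak = exp(−Δx²/(2σ²)) = 0.46 ⇒ Δx = σ·√(−2 ln 0.46) = 1.962 × 1.246 = 2.445 m.
Width = 2Δx = 4.89 m.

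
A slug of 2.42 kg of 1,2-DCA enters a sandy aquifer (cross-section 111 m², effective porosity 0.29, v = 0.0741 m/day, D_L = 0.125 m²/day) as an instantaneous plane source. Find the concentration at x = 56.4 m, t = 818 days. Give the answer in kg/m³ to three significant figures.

0.00201 kg/m³

For an instantaneous plane source, C(x,t) = M/(n_e·A·√(4πDt)) · exp(−(x−vt)²/(4Dt)), with n_e·A the pore (flow) area.
Plume center vt = 0.0741 × 818 = 60.6138 m, so the well at 56.4 m is 4.2138 m upgradient of the peak.
√(4πDt) = 35.85 m, giving peak height M/(n_e·A·√(4πDt)) = 2.42/(0.29 × 111 × 35.85) = 0.002097 kg/m³.
(x−vt)²/(4Dt) = (-4.2138)²/(4 × 0.125 × 818) = 0.04341; exp(−0.04341) = 0.9575.
C = 0.002097 × 0.9575 = 0.00201 kg/m³.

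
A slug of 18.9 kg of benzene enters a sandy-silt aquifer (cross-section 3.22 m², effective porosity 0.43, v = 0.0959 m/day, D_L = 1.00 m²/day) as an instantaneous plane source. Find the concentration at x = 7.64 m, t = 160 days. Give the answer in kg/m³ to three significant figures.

For an instantaneous plane source, C(x,t) = M/(n_e·A·√(4πDt)) · exp(−(x−vt)²/(4Dt)), with n_e·A the pore (flow) area.
Plume center vt = 0.0959 × 160 = 15.344 m, so the well at 7.64 m is 7.704 m upgradient of the peak.
√(4πDt) = 44.84 m, giving peak height M/(n_e·A·√(4πDt)) = 18.9/(0.43 × 3.22 × 44.84) = 0.3044 kg/m³.
(x−vt)²/(4Dt) = (-7.704)²/(4 × 1.00 × 160) = 0.09274; exp(−0.09274) = 0.9114.
C = 0.3044 × 0.9114 = 0.277 kg/m³.

0.277 kg/m³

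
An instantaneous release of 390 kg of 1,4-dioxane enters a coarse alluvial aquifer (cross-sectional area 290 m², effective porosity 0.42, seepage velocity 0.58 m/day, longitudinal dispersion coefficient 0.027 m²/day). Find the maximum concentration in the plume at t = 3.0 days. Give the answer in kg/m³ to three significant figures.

The peak of an instantaneous 1D plume sits at x = vt; there the Gaussian factor is 1 and C_max = M/(n_e·A·√(4πDt)), where n_e·A is the pore area the mass is dissolved in.
√(4πDt) = √(4π × 0.027 × 3.0) = 1.009 m, so C_max = 390/(0.42 × 290 × 1.009) = 3.17 kg/m³.

3.17 kg/m³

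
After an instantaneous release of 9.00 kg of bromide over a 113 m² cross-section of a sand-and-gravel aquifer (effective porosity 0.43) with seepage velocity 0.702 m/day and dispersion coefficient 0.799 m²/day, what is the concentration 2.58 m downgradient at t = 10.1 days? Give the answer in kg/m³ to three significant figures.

For an instantaneous plane source, C(x,t) = M/(n_e·A·√(4πDt)) · exp(−(x−vt)²/(4Dt)), with n_e·A the pore (flow) area.
Plume center vt = 0.702 × 10.1 = 7.0902 m, so the well at 2.58 m is 4.5102 m upgradient of the peak.
√(4πDt) = 10.07 m, giving peak height M/(n_e·A·√(4πDt)) = 9.00/(0.43 × 113 × 10.07) = 0.01839 kg/m³.
(x−vt)²/(4Dt) = (-4.5102)²/(4 × 0.799 × 10.1) = 0.6302; exp(−0.6302) = 0.5325.
C = 0.01839 × 0.5325 = 0.00979 kg/m³.

0.00979 kg/m³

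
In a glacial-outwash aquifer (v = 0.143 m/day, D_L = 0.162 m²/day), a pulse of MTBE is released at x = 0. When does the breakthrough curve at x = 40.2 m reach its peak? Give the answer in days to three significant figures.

For the 1D instantaneous-source solution, setting ∂C/∂t = 0 at fixed x gives v²t² + 2Dt − x² = 0, so t = (√(D² + v²x²) − D)/v².
√(D² + v²x²) = √(0.162² + 0.143² × 40.2²) = 5.751; v² = 0.020449.
t = (5.751 − 0.162)/0.020449 = 273 days (vs. the pure-advection estimate x/v = 281 d).

273 days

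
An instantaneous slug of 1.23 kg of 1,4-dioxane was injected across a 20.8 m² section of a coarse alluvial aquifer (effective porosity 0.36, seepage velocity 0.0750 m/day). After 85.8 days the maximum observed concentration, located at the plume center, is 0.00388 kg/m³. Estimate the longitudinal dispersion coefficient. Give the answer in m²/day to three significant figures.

1.66 m²/day

At the plume center C_max = M/(n_e·A·√(4πDt)), so D = M²/(4πt·(n_e·A·C_max)²).
n_e·A·C_max = 0.36 × 20.8 × 0.00388 = 0.02905 kg/m.
D = 1.23²/(4π × 85.8 × 0.02905²) = 1.66 m²/day.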